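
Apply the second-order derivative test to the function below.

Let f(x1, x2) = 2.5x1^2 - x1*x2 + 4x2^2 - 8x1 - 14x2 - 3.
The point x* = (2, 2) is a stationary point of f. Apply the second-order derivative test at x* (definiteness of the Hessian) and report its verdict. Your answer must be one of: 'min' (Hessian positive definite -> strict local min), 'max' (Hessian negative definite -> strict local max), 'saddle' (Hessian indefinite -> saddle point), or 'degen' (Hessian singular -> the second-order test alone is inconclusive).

Compute the Hessian H = grad^2 f:
  H = [[5, -1], [-1, 8]]
Verify stationarity: grad f(x*) = H x* + g = (0, 0).
Eigenvalues of H: 4.6972, 8.3028.
Both eigenvalues > 0, so H is positive definite -> x* is a strict local min.

min


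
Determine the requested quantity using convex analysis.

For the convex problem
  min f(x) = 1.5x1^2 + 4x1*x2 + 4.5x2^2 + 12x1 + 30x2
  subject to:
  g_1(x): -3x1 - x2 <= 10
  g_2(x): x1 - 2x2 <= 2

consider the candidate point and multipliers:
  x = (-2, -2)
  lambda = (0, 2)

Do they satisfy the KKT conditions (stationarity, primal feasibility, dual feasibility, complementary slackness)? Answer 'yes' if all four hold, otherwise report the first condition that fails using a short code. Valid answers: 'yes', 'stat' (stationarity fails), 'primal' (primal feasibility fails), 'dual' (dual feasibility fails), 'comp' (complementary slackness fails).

Gradient of f: grad f(x) = Q x + c = (-2, 4)
Constraint values g_i(x) = a_i^T x - b_i:
  g_1((-2, -2)) = -2
  g_2((-2, -2)) = 0
Stationarity residual: grad f(x) + sum_i lambda_i a_i = (0, 0)
  -> stationarity OK
Primal feasibility (all g_i <= 0): OK
Dual feasibility (all lambda_i >= 0): OK
Complementary slackness (lambda_i * g_i(x) = 0 for all i): OK

Verdict: yes, KKT holds.

yes


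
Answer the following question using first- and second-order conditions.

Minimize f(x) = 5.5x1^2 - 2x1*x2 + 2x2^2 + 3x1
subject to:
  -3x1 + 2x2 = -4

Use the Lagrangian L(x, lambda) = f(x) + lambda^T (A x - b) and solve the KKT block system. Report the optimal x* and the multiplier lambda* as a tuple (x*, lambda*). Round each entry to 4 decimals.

Form the Lagrangian:
  L(x, lambda) = (1/2) x^T Q x + c^T x + lambda^T (A x - b)
Stationarity (grad_x L = 0): Q x + c + A^T lambda = 0.
Primal feasibility: A x = b.

This gives the KKT block system:
  [ Q   A^T ] [ x     ]   [-c ]
  [ A    0  ] [ lambda ] = [ b ]

Solving the linear system:
  x*      = (0.3571, -1.4643)
  lambda* = (3.2857)
  f(x*)   = 7.1071

x* = (0.3571, -1.4643), lambda* = (3.2857)


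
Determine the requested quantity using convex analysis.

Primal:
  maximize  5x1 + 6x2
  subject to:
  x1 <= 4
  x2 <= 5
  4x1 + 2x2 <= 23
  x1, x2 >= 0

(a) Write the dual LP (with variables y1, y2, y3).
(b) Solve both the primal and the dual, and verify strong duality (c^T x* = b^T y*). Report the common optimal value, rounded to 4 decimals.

The standard primal-dual pair for 'max c^T x s.t. A x <= b, x >= 0' is:
  Dual:  min b^T y  s.t.  A^T y >= c,  y >= 0.

So the dual LP is:
  minimize  4y1 + 5y2 + 23y3
  subject to:
    y1 + 4y3 >= 5
    y2 + 2y3 >= 6
    y1, y2, y3 >= 0

Solving the primal: x* = (3.25, 5).
  primal value c^T x* = 46.25.
Solving the dual: y* = (0, 3.5, 1.25).
  dual value b^T y* = 46.25.
Strong duality: c^T x* = b^T y*. Confirmed.

46.25


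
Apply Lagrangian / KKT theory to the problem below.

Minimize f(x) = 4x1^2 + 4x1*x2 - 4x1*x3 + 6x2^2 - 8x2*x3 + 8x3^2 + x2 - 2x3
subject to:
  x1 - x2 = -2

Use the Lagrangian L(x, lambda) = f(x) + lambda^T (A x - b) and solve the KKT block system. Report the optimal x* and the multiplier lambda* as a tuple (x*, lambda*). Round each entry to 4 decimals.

Form the Lagrangian:
  L(x, lambda) = (1/2) x^T Q x + c^T x + lambda^T (A x - b)
Stationarity (grad_x L = 0): Q x + c + A^T lambda = 0.
Primal feasibility: A x = b.

This gives the KKT block system:
  [ Q   A^T ] [ x     ]   [-c ]
  [ A    0  ] [ lambda ] = [ b ]

Solving the linear system:
  x*      = (-1.0263, 0.9737, 0.3553)
  lambda* = (5.7368)
  f(x*)   = 5.8684

x* = (-1.0263, 0.9737, 0.3553), lambda* = (5.7368)


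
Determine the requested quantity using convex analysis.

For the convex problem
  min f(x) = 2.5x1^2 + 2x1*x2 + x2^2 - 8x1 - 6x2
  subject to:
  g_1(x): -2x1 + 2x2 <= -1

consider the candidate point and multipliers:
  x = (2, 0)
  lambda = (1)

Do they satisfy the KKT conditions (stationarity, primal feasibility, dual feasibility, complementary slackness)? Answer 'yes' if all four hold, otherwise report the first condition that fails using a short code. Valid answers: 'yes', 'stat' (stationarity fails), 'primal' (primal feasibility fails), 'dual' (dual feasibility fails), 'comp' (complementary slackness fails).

Gradient of f: grad f(x) = Q x + c = (2, -2)
Constraint values g_i(x) = a_i^T x - b_i:
  g_1((2, 0)) = -3
Stationarity residual: grad f(x) + sum_i lambda_i a_i = (0, 0)
  -> stationarity OK
Primal feasibility (all g_i <= 0): OK
Dual feasibility (all lambda_i >= 0): OK
Complementary slackness (lambda_i * g_i(x) = 0 for all i): FAILS

Verdict: the first failing condition is complementary_slackness -> comp.

comp


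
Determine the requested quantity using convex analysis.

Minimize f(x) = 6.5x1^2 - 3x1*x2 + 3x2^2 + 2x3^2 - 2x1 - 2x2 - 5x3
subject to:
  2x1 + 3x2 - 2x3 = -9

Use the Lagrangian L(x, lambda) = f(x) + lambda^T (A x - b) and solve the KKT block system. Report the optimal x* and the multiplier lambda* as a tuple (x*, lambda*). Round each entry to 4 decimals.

Form the Lagrangian:
  L(x, lambda) = (1/2) x^T Q x + c^T x + lambda^T (A x - b)
Stationarity (grad_x L = 0): Q x + c + A^T lambda = 0.
Primal feasibility: A x = b.

This gives the KKT block system:
  [ Q   A^T ] [ x     ]   [-c ]
  [ A    0  ] [ lambda ] = [ b ]

Solving the linear system:
  x*      = (-0.4573, -1.0752, 2.4299)
  lambda* = (2.3598)
  f(x*)   = 6.0767

x* = (-0.4573, -1.0752, 2.4299), lambda* = (2.3598)


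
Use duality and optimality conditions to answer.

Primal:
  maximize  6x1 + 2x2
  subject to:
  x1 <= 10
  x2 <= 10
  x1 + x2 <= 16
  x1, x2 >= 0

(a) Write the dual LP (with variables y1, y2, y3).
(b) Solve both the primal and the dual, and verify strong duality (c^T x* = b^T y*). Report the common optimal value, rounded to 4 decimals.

The standard primal-dual pair for 'max c^T x s.t. A x <= b, x >= 0' is:
  Dual:  min b^T y  s.t.  A^T y >= c,  y >= 0.

So the dual LP is:
  minimize  10y1 + 10y2 + 16y3
  subject to:
    y1 + y3 >= 6
    y2 + y3 >= 2
    y1, y2, y3 >= 0

Solving the primal: x* = (10, 6).
  primal value c^T x* = 72.
Solving the dual: y* = (4, 0, 2).
  dual value b^T y* = 72.
Strong duality: c^T x* = b^T y*. Confirmed.

72


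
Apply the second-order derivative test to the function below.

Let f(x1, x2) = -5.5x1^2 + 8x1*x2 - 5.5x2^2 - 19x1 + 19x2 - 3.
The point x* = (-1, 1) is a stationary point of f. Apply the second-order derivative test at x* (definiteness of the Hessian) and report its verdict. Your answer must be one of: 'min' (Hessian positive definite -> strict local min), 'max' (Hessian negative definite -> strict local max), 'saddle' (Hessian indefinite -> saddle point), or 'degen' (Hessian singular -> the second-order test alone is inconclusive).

Compute the Hessian H = grad^2 f:
  H = [[-11, 8], [8, -11]]
Verify stationarity: grad f(x*) = H x* + g = (0, 0).
Eigenvalues of H: -19, -3.
Both eigenvalues < 0, so H is negative definite -> x* is a strict local max.

max


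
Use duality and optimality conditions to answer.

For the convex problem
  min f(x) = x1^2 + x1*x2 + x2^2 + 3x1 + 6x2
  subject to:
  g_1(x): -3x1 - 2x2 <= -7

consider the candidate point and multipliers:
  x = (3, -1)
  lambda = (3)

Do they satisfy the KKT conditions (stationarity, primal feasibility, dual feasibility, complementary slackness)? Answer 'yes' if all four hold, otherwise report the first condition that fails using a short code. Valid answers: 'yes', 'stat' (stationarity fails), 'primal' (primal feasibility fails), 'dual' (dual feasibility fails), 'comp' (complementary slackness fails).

Gradient of f: grad f(x) = Q x + c = (8, 7)
Constraint values g_i(x) = a_i^T x - b_i:
  g_1((3, -1)) = 0
Stationarity residual: grad f(x) + sum_i lambda_i a_i = (-1, 1)
  -> stationarity FAILS
Primal feasibility (all g_i <= 0): OK
Dual feasibility (all lambda_i >= 0): OK
Complementary slackness (lambda_i * g_i(x) = 0 for all i): OK

Verdict: the first failing condition is stationarity -> stat.

stat


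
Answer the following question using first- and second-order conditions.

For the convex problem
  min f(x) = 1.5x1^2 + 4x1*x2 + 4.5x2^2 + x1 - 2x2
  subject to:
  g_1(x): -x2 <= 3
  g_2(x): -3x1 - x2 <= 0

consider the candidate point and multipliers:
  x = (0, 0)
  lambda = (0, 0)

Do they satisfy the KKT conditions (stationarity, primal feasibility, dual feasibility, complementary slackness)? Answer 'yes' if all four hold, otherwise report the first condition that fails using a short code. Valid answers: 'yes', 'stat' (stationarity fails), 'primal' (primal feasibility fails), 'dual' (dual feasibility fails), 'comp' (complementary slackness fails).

Gradient of f: grad f(x) = Q x + c = (1, -2)
Constraint values g_i(x) = a_i^T x - b_i:
  g_1((0, 0)) = -3
  g_2((0, 0)) = 0
Stationarity residual: grad f(x) + sum_i lambda_i a_i = (1, -2)
  -> stationarity FAILS
Primal feasibility (all g_i <= 0): OK
Dual feasibility (all lambda_i >= 0): OK
Complementary slackness (lambda_i * g_i(x) = 0 for all i): OK

Verdict: the first failing condition is stationarity -> stat.

stat


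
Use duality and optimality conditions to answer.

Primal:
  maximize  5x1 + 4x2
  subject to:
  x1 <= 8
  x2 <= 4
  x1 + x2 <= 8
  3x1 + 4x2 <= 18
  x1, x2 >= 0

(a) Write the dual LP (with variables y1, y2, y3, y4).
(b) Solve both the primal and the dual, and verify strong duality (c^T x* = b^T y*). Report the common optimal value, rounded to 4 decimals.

The standard primal-dual pair for 'max c^T x s.t. A x <= b, x >= 0' is:
  Dual:  min b^T y  s.t.  A^T y >= c,  y >= 0.

So the dual LP is:
  minimize  8y1 + 4y2 + 8y3 + 18y4
  subject to:
    y1 + y3 + 3y4 >= 5
    y2 + y3 + 4y4 >= 4
    y1, y2, y3, y4 >= 0

Solving the primal: x* = (6, 0).
  primal value c^T x* = 30.
Solving the dual: y* = (0, 0, 0, 1.6667).
  dual value b^T y* = 30.
Strong duality: c^T x* = b^T y*. Confirmed.

30


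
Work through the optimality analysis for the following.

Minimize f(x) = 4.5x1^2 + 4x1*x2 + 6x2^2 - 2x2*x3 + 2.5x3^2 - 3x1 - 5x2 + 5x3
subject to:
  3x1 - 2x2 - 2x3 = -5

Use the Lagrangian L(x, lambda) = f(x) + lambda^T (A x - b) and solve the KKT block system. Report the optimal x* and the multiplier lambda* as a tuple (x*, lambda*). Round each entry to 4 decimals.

Form the Lagrangian:
  L(x, lambda) = (1/2) x^T Q x + c^T x + lambda^T (A x - b)
Stationarity (grad_x L = 0): Q x + c + A^T lambda = 0.
Primal feasibility: A x = b.

This gives the KKT block system:
  [ Q   A^T ] [ x     ]   [-c ]
  [ A    0  ] [ lambda ] = [ b ]

Solving the linear system:
  x*      = (-0.8081, 1.0594, 0.2285)
  lambda* = (2.0117)
  f(x*)   = 4.1642

x* = (-0.8081, 1.0594, 0.2285), lambda* = (2.0117)


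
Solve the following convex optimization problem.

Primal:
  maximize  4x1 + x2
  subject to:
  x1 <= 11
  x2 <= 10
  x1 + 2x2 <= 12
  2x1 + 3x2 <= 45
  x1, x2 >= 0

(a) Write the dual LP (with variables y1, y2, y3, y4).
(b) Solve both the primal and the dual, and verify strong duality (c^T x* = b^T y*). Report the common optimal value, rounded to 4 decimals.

The standard primal-dual pair for 'max c^T x s.t. A x <= b, x >= 0' is:
  Dual:  min b^T y  s.t.  A^T y >= c,  y >= 0.

So the dual LP is:
  minimize  11y1 + 10y2 + 12y3 + 45y4
  subject to:
    y1 + y3 + 2y4 >= 4
    y2 + 2y3 + 3y4 >= 1
    y1, y2, y3, y4 >= 0

Solving the primal: x* = (11, 0.5).
  primal value c^T x* = 44.5.
Solving the dual: y* = (3.5, 0, 0.5, 0).
  dual value b^T y* = 44.5.
Strong duality: c^T x* = b^T y*. Confirmed.

44.5


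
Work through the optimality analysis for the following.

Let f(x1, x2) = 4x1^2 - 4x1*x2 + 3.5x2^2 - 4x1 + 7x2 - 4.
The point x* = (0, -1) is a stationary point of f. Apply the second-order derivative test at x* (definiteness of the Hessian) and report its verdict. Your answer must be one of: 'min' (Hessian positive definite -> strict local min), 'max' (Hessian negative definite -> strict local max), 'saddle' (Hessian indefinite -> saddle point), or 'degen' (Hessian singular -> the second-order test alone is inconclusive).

Compute the Hessian H = grad^2 f:
  H = [[8, -4], [-4, 7]]
Verify stationarity: grad f(x*) = H x* + g = (0, 0).
Eigenvalues of H: 3.4689, 11.5311.
Both eigenvalues > 0, so H is positive definite -> x* is a strict local min.

min


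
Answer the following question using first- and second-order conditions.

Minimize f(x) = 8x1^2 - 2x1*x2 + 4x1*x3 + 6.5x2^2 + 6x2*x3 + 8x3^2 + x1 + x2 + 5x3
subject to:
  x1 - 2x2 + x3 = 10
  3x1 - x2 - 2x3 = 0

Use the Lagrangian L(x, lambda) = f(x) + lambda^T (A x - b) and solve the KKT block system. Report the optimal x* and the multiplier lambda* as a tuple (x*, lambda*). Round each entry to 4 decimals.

Form the Lagrangian:
  L(x, lambda) = (1/2) x^T Q x + c^T x + lambda^T (A x - b)
Stationarity (grad_x L = 0): Q x + c + A^T lambda = 0.
Primal feasibility: A x = b.

This gives the KKT block system:
  [ Q   A^T ] [ x     ]   [-c ]
  [ A    0  ] [ lambda ] = [ b ]

Solving the linear system:
  x*      = (0.1475, -3.8525, 2.1475)
  lambda* = (-17.9639, -0.5639)
  f(x*)   = 93.3361

x* = (0.1475, -3.8525, 2.1475), lambda* = (-17.9639, -0.5639)


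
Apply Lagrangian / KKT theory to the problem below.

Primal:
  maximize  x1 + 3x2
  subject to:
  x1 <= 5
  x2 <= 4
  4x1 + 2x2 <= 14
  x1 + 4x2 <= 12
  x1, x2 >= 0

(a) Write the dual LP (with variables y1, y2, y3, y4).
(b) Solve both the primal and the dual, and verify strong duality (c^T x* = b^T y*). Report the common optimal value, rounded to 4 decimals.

The standard primal-dual pair for 'max c^T x s.t. A x <= b, x >= 0' is:
  Dual:  min b^T y  s.t.  A^T y >= c,  y >= 0.

So the dual LP is:
  minimize  5y1 + 4y2 + 14y3 + 12y4
  subject to:
    y1 + 4y3 + y4 >= 1
    y2 + 2y3 + 4y4 >= 3
    y1, y2, y3, y4 >= 0

Solving the primal: x* = (2.2857, 2.4286).
  primal value c^T x* = 9.5714.
Solving the dual: y* = (0, 0, 0.0714, 0.7143).
  dual value b^T y* = 9.5714.
Strong duality: c^T x* = b^T y*. Confirmed.

9.5714


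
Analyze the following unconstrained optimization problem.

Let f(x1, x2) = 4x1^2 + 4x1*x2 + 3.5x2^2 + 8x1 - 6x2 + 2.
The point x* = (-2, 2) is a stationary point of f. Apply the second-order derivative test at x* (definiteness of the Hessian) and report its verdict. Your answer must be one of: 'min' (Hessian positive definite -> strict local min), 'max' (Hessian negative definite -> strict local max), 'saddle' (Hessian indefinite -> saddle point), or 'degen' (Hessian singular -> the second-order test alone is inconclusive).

Compute the Hessian H = grad^2 f:
  H = [[8, 4], [4, 7]]
Verify stationarity: grad f(x*) = H x* + g = (0, 0).
Eigenvalues of H: 3.4689, 11.5311.
Both eigenvalues > 0, so H is positive definite -> x* is a strict local min.

min


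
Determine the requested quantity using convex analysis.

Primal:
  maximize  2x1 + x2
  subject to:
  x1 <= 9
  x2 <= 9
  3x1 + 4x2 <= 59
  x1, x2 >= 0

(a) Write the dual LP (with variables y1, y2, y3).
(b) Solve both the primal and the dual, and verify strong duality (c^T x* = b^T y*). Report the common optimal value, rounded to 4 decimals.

The standard primal-dual pair for 'max c^T x s.t. A x <= b, x >= 0' is:
  Dual:  min b^T y  s.t.  A^T y >= c,  y >= 0.

So the dual LP is:
  minimize  9y1 + 9y2 + 59y3
  subject to:
    y1 + 3y3 >= 2
    y2 + 4y3 >= 1
    y1, y2, y3 >= 0

Solving the primal: x* = (9, 8).
  primal value c^T x* = 26.
Solving the dual: y* = (1.25, 0, 0.25).
  dual value b^T y* = 26.
Strong duality: c^T x* = b^T y*. Confirmed.

26


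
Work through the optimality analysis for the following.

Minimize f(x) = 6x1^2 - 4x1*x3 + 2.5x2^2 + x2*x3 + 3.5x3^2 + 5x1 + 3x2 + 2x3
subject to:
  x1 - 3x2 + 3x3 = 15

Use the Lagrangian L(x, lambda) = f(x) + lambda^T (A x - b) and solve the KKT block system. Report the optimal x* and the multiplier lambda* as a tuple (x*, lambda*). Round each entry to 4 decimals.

Form the Lagrangian:
  L(x, lambda) = (1/2) x^T Q x + c^T x + lambda^T (A x - b)
Stationarity (grad_x L = 0): Q x + c + A^T lambda = 0.
Primal feasibility: A x = b.

This gives the KKT block system:
  [ Q   A^T ] [ x     ]   [-c ]
  [ A    0  ] [ lambda ] = [ b ]

Solving the linear system:
  x*      = (0.4812, -2.9851, 1.8545)
  lambda* = (-3.3571)
  f(x*)   = 23.7578

x* = (0.4812, -2.9851, 1.8545), lambda* = (-3.3571)


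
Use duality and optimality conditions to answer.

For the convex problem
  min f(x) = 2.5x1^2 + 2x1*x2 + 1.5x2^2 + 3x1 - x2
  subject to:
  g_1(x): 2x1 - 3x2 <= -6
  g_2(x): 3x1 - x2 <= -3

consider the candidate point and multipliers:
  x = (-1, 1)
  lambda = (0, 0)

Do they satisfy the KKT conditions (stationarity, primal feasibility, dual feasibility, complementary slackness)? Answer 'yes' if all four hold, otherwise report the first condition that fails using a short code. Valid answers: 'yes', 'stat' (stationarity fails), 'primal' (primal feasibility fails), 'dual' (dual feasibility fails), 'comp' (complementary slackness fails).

Gradient of f: grad f(x) = Q x + c = (0, 0)
Constraint values g_i(x) = a_i^T x - b_i:
  g_1((-1, 1)) = 1
  g_2((-1, 1)) = -1
Stationarity residual: grad f(x) + sum_i lambda_i a_i = (0, 0)
  -> stationarity OK
Primal feasibility (all g_i <= 0): FAILS
Dual feasibility (all lambda_i >= 0): OK
Complementary slackness (lambda_i * g_i(x) = 0 for all i): OK

Verdict: the first failing condition is primal_feasibility -> primal.

primal


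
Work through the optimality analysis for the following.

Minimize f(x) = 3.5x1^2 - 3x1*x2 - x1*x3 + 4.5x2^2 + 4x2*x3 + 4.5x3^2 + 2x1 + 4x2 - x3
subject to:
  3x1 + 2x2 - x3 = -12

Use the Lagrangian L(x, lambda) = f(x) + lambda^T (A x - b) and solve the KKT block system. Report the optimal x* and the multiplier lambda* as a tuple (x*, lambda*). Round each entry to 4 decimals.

Form the Lagrangian:
  L(x, lambda) = (1/2) x^T Q x + c^T x + lambda^T (A x - b)
Stationarity (grad_x L = 0): Q x + c + A^T lambda = 0.
Primal feasibility: A x = b.

This gives the KKT block system:
  [ Q   A^T ] [ x     ]   [-c ]
  [ A    0  ] [ lambda ] = [ b ]

Solving the linear system:
  x*      = (-2.1429, -2.2178, 1.1358)
  lambda* = (2.4941)
  f(x*)   = 7.8185

x* = (-2.1429, -2.2178, 1.1358), lambda* = (2.4941)


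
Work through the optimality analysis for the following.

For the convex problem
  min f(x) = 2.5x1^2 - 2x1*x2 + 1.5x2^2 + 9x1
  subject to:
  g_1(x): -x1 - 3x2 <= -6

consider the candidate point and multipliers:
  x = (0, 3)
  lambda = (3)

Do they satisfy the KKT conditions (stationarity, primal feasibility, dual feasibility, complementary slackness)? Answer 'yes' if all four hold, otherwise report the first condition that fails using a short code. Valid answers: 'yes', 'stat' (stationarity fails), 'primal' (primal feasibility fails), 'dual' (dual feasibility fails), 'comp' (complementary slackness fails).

Gradient of f: grad f(x) = Q x + c = (3, 9)
Constraint values g_i(x) = a_i^T x - b_i:
  g_1((0, 3)) = -3
Stationarity residual: grad f(x) + sum_i lambda_i a_i = (0, 0)
  -> stationarity OK
Primal feasibility (all g_i <= 0): OK
Dual feasibility (all lambda_i >= 0): OK
Complementary slackness (lambda_i * g_i(x) = 0 for all i): FAILS

Verdict: the first failing condition is complementary_slackness -> comp.

comp


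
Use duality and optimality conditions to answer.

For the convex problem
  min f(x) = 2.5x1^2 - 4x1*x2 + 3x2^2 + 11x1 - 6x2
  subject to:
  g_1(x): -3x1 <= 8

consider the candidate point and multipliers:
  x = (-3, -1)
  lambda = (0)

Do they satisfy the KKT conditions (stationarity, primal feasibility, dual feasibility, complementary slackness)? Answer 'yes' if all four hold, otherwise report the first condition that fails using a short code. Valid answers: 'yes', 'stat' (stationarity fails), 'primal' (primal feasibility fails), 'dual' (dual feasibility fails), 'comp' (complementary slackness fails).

Gradient of f: grad f(x) = Q x + c = (0, 0)
Constraint values g_i(x) = a_i^T x - b_i:
  g_1((-3, -1)) = 1
Stationarity residual: grad f(x) + sum_i lambda_i a_i = (0, 0)
  -> stationarity OK
Primal feasibility (all g_i <= 0): FAILS
Dual feasibility (all lambda_i >= 0): OK
Complementary slackness (lambda_i * g_i(x) = 0 for all i): OK

Verdict: the first failing condition is primal_feasibility -> primal.

primal


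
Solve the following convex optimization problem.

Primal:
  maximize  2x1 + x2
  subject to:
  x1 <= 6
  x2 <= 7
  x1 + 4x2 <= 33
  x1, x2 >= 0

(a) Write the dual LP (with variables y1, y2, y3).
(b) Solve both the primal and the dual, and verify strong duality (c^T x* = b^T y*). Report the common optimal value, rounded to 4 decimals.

The standard primal-dual pair for 'max c^T x s.t. A x <= b, x >= 0' is:
  Dual:  min b^T y  s.t.  A^T y >= c,  y >= 0.

So the dual LP is:
  minimize  6y1 + 7y2 + 33y3
  subject to:
    y1 + y3 >= 2
    y2 + 4y3 >= 1
    y1, y2, y3 >= 0

Solving the primal: x* = (6, 6.75).
  primal value c^T x* = 18.75.
Solving the dual: y* = (1.75, 0, 0.25).
  dual value b^T y* = 18.75.
Strong duality: c^T x* = b^T y*. Confirmed.

18.75


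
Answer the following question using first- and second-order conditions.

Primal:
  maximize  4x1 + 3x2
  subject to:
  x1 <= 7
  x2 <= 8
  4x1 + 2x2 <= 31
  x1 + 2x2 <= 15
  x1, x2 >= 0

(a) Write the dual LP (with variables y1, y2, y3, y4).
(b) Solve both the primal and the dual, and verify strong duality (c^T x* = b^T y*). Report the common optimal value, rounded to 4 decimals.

The standard primal-dual pair for 'max c^T x s.t. A x <= b, x >= 0' is:
  Dual:  min b^T y  s.t.  A^T y >= c,  y >= 0.

So the dual LP is:
  minimize  7y1 + 8y2 + 31y3 + 15y4
  subject to:
    y1 + 4y3 + y4 >= 4
    y2 + 2y3 + 2y4 >= 3
    y1, y2, y3, y4 >= 0

Solving the primal: x* = (5.3333, 4.8333).
  primal value c^T x* = 35.8333.
Solving the dual: y* = (0, 0, 0.8333, 0.6667).
  dual value b^T y* = 35.8333.
Strong duality: c^T x* = b^T y*. Confirmed.

35.8333


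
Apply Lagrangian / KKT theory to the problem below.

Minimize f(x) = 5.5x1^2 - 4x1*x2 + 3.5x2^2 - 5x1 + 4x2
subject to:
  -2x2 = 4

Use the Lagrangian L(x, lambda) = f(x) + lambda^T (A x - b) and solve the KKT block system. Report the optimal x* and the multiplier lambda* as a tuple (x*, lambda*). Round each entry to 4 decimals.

Form the Lagrangian:
  L(x, lambda) = (1/2) x^T Q x + c^T x + lambda^T (A x - b)
Stationarity (grad_x L = 0): Q x + c + A^T lambda = 0.
Primal feasibility: A x = b.

This gives the KKT block system:
  [ Q   A^T ] [ x     ]   [-c ]
  [ A    0  ] [ lambda ] = [ b ]

Solving the linear system:
  x*      = (-0.2727, -2)
  lambda* = (-4.4545)
  f(x*)   = 5.5909

x* = (-0.2727, -2), lambda* = (-4.4545)


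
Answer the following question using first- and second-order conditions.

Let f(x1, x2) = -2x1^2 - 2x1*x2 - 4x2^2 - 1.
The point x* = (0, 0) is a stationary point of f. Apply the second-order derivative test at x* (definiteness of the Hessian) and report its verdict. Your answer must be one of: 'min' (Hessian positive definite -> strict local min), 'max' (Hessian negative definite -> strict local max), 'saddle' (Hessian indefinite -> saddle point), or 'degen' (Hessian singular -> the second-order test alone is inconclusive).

Compute the Hessian H = grad^2 f:
  H = [[-4, -2], [-2, -8]]
Verify stationarity: grad f(x*) = H x* + g = (0, 0).
Eigenvalues of H: -8.8284, -3.1716.
Both eigenvalues < 0, so H is negative definite -> x* is a strict local max.

max


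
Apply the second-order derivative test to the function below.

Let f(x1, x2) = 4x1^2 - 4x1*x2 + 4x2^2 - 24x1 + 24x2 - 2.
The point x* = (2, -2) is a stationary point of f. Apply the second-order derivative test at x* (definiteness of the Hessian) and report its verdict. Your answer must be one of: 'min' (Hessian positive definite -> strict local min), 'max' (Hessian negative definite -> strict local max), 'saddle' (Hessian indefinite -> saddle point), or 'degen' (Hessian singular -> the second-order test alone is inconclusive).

Compute the Hessian H = grad^2 f:
  H = [[8, -4], [-4, 8]]
Verify stationarity: grad f(x*) = H x* + g = (0, 0).
Eigenvalues of H: 4, 12.
Both eigenvalues > 0, so H is positive definite -> x* is a strict local min.

min


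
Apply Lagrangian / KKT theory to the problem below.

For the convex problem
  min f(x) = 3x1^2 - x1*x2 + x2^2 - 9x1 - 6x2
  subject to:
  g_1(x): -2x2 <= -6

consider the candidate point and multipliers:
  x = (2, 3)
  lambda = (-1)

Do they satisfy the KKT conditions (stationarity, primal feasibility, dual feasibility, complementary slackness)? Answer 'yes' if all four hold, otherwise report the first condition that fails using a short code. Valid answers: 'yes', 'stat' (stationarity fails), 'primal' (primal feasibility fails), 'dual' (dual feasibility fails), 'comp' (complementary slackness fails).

Gradient of f: grad f(x) = Q x + c = (0, -2)
Constraint values g_i(x) = a_i^T x - b_i:
  g_1((2, 3)) = 0
Stationarity residual: grad f(x) + sum_i lambda_i a_i = (0, 0)
  -> stationarity OK
Primal feasibility (all g_i <= 0): OK
Dual feasibility (all lambda_i >= 0): FAILS
Complementary slackness (lambda_i * g_i(x) = 0 for all i): OK

Verdict: the first failing condition is dual_feasibility -> dual.

dual


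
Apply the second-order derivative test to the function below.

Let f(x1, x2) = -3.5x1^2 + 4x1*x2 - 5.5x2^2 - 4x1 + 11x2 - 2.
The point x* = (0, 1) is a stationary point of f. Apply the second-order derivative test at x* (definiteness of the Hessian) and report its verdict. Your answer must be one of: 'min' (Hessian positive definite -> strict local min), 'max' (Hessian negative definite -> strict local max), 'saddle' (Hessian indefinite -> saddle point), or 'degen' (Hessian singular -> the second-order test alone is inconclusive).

Compute the Hessian H = grad^2 f:
  H = [[-7, 4], [4, -11]]
Verify stationarity: grad f(x*) = H x* + g = (0, 0).
Eigenvalues of H: -13.4721, -4.5279.
Both eigenvalues < 0, so H is negative definite -> x* is a strict local max.

max


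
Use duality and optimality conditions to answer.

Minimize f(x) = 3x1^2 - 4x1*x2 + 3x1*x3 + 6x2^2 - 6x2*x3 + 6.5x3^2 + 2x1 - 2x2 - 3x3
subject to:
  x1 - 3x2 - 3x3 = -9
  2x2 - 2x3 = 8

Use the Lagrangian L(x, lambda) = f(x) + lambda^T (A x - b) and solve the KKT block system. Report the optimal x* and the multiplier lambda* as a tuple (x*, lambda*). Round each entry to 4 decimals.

Form the Lagrangian:
  L(x, lambda) = (1/2) x^T Q x + c^T x + lambda^T (A x - b)
Stationarity (grad_x L = 0): Q x + c + A^T lambda = 0.
Primal feasibility: A x = b.

This gives the KKT block system:
  [ Q   A^T ] [ x     ]   [-c ]
  [ A    0  ] [ lambda ] = [ b ]

Solving the linear system:
  x*      = (1.894, 3.8157, -0.1843)
  lambda* = (2.4516, -14.9816)
  f(x*)   = 69.3134

x* = (1.894, 3.8157, -0.1843), lambda* = (2.4516, -14.9816)


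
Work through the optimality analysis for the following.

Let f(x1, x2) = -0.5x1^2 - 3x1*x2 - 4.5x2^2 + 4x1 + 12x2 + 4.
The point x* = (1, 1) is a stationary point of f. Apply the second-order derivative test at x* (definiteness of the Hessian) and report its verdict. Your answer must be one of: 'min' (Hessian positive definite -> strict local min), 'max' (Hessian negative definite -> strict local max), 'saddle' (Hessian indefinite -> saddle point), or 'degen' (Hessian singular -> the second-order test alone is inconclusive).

Compute the Hessian H = grad^2 f:
  H = [[-1, -3], [-3, -9]]
Verify stationarity: grad f(x*) = H x* + g = (0, 0).
Eigenvalues of H: -10, 0.
H has a zero eigenvalue (singular; negative semidefinite but not definite), so H is neither positive definite, negative definite, nor indefinite. The second-order test alone is inconclusive -> degen.
(Indeed, f is constant along the null direction of H through x*, so x* is not a strict local extremum.)

degen


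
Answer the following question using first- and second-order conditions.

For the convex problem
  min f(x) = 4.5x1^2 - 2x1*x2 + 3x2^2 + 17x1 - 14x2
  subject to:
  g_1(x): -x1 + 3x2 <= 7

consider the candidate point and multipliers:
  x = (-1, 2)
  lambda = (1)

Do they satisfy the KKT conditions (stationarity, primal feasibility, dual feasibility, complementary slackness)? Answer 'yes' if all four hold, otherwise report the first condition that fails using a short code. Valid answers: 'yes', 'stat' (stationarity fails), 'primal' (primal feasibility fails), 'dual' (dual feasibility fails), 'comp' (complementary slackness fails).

Gradient of f: grad f(x) = Q x + c = (4, 0)
Constraint values g_i(x) = a_i^T x - b_i:
  g_1((-1, 2)) = 0
Stationarity residual: grad f(x) + sum_i lambda_i a_i = (3, 3)
  -> stationarity FAILS
Primal feasibility (all g_i <= 0): OK
Dual feasibility (all lambda_i >= 0): OK
Complementary slackness (lambda_i * g_i(x) = 0 for all i): OK

Verdict: the first failing condition is stationarity -> stat.

stat


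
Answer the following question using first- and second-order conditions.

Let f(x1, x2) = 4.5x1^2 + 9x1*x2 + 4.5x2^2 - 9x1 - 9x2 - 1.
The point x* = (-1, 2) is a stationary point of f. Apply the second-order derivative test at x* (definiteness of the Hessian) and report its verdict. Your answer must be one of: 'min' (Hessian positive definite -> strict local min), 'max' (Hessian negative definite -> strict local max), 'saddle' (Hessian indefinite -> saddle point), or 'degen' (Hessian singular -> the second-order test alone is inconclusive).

Compute the Hessian H = grad^2 f:
  H = [[9, 9], [9, 9]]
Verify stationarity: grad f(x*) = H x* + g = (0, 0).
Eigenvalues of H: 0, 18.
H has a zero eigenvalue (singular; positive semidefinite but not definite), so H is neither positive definite, negative definite, nor indefinite. The second-order test alone is inconclusive -> degen.
(Indeed, f is constant along the null direction of H through x*, so x* is not a strict local extremum.)

degen


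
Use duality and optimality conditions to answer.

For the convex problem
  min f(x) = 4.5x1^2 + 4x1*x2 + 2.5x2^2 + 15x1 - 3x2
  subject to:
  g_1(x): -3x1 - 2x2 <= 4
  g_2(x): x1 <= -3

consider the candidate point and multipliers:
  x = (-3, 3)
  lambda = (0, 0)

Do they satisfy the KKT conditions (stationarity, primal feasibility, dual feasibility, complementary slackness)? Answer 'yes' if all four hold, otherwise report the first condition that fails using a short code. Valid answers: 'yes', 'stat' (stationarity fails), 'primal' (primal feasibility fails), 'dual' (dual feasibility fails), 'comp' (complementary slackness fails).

Gradient of f: grad f(x) = Q x + c = (0, 0)
Constraint values g_i(x) = a_i^T x - b_i:
  g_1((-3, 3)) = -1
  g_2((-3, 3)) = 0
Stationarity residual: grad f(x) + sum_i lambda_i a_i = (0, 0)
  -> stationarity OK
Primal feasibility (all g_i <= 0): OK
Dual feasibility (all lambda_i >= 0): OK
Complementary slackness (lambda_i * g_i(x) = 0 for all i): OK

Verdict: yes, KKT holds.

yes


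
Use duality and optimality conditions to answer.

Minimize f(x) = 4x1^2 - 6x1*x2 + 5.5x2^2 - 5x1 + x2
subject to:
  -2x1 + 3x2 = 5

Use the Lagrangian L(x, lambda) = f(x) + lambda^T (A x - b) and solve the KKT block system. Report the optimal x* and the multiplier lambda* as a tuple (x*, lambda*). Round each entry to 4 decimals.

Form the Lagrangian:
  L(x, lambda) = (1/2) x^T Q x + c^T x + lambda^T (A x - b)
Stationarity (grad_x L = 0): Q x + c + A^T lambda = 0.
Primal feasibility: A x = b.

This gives the KKT block system:
  [ Q   A^T ] [ x     ]   [-c ]
  [ A    0  ] [ lambda ] = [ b ]

Solving the linear system:
  x*      = (0.4318, 1.9545)
  lambda* = (-6.6364)
  f(x*)   = 16.4886

x* = (0.4318, 1.9545), lambda* = (-6.6364)


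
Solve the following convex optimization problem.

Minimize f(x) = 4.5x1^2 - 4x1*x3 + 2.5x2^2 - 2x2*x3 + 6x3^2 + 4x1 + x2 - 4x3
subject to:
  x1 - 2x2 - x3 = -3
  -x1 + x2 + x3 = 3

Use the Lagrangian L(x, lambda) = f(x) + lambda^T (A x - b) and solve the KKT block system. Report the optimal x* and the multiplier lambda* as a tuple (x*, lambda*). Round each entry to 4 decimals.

Form the Lagrangian:
  L(x, lambda) = (1/2) x^T Q x + c^T x + lambda^T (A x - b)
Stationarity (grad_x L = 0): Q x + c + A^T lambda = 0.
Primal feasibility: A x = b.

This gives the KKT block system:
  [ Q   A^T ] [ x     ]   [-c ]
  [ A    0  ] [ lambda ] = [ b ]

Solving the linear system:
  x*      = (-1.8462, 0, 1.1538)
  lambda* = (-18.5385, -35.7692)
  f(x*)   = 19.8462

x* = (-1.8462, 0, 1.1538), lambda* = (-18.5385, -35.7692)


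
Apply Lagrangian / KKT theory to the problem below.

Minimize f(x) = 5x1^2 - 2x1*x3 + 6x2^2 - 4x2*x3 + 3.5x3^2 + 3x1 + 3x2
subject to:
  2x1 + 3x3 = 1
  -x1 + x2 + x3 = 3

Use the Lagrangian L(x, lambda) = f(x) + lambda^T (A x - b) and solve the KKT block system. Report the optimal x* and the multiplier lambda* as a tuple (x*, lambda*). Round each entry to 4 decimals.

Form the Lagrangian:
  L(x, lambda) = (1/2) x^T Q x + c^T x + lambda^T (A x - b)
Stationarity (grad_x L = 0): Q x + c + A^T lambda = 0.
Primal feasibility: A x = b.

This gives the KKT block system:
  [ Q   A^T ] [ x     ]   [-c ]
  [ A    0  ] [ lambda ] = [ b ]

Solving the linear system:
  x*      = (-1.1034, 0.8276, 1.069)
  lambda* = (0.7586, -8.6552)
  f(x*)   = 12.1897

x* = (-1.1034, 0.8276, 1.069), lambda* = (0.7586, -8.6552)


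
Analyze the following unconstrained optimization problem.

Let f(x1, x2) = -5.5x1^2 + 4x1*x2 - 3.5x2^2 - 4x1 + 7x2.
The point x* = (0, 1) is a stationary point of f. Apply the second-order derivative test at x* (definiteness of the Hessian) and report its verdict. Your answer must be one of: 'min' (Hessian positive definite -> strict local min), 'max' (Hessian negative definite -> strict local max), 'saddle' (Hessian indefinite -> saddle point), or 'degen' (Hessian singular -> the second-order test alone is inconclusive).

Compute the Hessian H = grad^2 f:
  H = [[-11, 4], [4, -7]]
Verify stationarity: grad f(x*) = H x* + g = (0, 0).
Eigenvalues of H: -13.4721, -4.5279.
Both eigenvalues < 0, so H is negative definite -> x* is a strict local max.

max


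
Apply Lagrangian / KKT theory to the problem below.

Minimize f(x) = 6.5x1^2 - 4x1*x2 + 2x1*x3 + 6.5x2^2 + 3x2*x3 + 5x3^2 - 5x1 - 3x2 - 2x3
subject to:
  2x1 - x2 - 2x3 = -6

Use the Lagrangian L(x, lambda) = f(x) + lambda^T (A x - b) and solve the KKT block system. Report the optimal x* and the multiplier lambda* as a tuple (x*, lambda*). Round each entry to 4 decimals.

Form the Lagrangian:
  L(x, lambda) = (1/2) x^T Q x + c^T x + lambda^T (A x - b)
Stationarity (grad_x L = 0): Q x + c + A^T lambda = 0.
Primal feasibility: A x = b.

This gives the KKT block system:
  [ Q   A^T ] [ x     ]   [-c ]
  [ A    0  ] [ lambda ] = [ b ]

Solving the linear system:
  x*      = (-1.0624, 0.0451, 1.9151)
  lambda* = (7.5806)
  f(x*)   = 23.4151

x* = (-1.0624, 0.0451, 1.9151), lambda* = (7.5806)


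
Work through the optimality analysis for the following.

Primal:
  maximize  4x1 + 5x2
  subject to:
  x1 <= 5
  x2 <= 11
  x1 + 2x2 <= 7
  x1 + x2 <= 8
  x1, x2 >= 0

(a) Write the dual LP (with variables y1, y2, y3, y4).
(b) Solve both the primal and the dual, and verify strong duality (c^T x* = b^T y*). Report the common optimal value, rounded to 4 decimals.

The standard primal-dual pair for 'max c^T x s.t. A x <= b, x >= 0' is:
  Dual:  min b^T y  s.t.  A^T y >= c,  y >= 0.

So the dual LP is:
  minimize  5y1 + 11y2 + 7y3 + 8y4
  subject to:
    y1 + y3 + y4 >= 4
    y2 + 2y3 + y4 >= 5
    y1, y2, y3, y4 >= 0

Solving the primal: x* = (5, 1).
  primal value c^T x* = 25.
Solving the dual: y* = (1.5, 0, 2.5, 0).
  dual value b^T y* = 25.
Strong duality: c^T x* = b^T y*. Confirmed.

25


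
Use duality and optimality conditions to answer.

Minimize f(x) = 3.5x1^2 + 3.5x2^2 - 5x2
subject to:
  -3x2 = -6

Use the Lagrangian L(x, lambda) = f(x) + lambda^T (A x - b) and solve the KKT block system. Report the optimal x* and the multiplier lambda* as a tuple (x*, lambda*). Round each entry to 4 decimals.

Form the Lagrangian:
  L(x, lambda) = (1/2) x^T Q x + c^T x + lambda^T (A x - b)
Stationarity (grad_x L = 0): Q x + c + A^T lambda = 0.
Primal feasibility: A x = b.

This gives the KKT block system:
  [ Q   A^T ] [ x     ]   [-c ]
  [ A    0  ] [ lambda ] = [ b ]

Solving the linear system:
  x*      = (0, 2)
  lambda* = (3)
  f(x*)   = 4

x* = (0, 2), lambda* = (3)


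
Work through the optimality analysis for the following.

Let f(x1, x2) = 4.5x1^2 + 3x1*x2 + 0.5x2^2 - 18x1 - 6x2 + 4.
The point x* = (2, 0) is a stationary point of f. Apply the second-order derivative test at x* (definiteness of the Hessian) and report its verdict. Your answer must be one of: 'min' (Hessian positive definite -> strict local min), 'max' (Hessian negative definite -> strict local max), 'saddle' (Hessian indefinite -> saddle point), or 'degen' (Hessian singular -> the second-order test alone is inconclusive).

Compute the Hessian H = grad^2 f:
  H = [[9, 3], [3, 1]]
Verify stationarity: grad f(x*) = H x* + g = (0, 0).
Eigenvalues of H: 0, 10.
H has a zero eigenvalue (singular; positive semidefinite but not definite), so H is neither positive definite, negative definite, nor indefinite. The second-order test alone is inconclusive -> degen.
(Indeed, f is constant along the null direction of H through x*, so x* is not a strict local extremum.)

degen


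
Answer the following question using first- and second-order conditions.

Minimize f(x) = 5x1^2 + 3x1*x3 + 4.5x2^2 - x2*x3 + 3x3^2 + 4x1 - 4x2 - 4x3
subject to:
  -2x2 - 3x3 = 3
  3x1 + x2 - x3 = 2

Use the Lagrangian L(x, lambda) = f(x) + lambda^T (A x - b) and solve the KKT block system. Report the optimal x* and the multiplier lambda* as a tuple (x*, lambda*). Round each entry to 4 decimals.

Form the Lagrangian:
  L(x, lambda) = (1/2) x^T Q x + c^T x + lambda^T (A x - b)
Stationarity (grad_x L = 0): Q x + c + A^T lambda = 0.
Primal feasibility: A x = b.

This gives the KKT block system:
  [ Q   A^T ] [ x     ]   [-c ]
  [ A    0  ] [ lambda ] = [ b ]

Solving the linear system:
  x*      = (0.3513, -0.0324, -0.9784)
  lambda* = (-2.4194, -1.526)
  f(x*)   = 7.8793

x* = (0.3513, -0.0324, -0.9784), lambda* = (-2.4194, -1.526)


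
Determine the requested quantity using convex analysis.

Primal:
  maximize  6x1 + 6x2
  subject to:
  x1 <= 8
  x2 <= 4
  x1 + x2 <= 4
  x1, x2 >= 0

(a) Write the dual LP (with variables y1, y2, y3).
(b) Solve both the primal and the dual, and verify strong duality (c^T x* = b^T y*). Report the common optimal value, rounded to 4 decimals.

The standard primal-dual pair for 'max c^T x s.t. A x <= b, x >= 0' is:
  Dual:  min b^T y  s.t.  A^T y >= c,  y >= 0.

So the dual LP is:
  minimize  8y1 + 4y2 + 4y3
  subject to:
    y1 + y3 >= 6
    y2 + y3 >= 6
    y1, y2, y3 >= 0

Solving the primal: x* = (4, 0).
  primal value c^T x* = 24.
Solving the dual: y* = (0, 0, 6).
  dual value b^T y* = 24.
Strong duality: c^T x* = b^T y*. Confirmed.

24


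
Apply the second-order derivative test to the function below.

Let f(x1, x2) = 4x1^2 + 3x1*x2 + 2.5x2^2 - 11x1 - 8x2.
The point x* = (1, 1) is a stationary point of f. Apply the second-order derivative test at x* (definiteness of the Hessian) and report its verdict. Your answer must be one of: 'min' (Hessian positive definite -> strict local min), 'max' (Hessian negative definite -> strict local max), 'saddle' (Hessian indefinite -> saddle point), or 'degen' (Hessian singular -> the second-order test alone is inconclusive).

Compute the Hessian H = grad^2 f:
  H = [[8, 3], [3, 5]]
Verify stationarity: grad f(x*) = H x* + g = (0, 0).
Eigenvalues of H: 3.1459, 9.8541.
Both eigenvalues > 0, so H is positive definite -> x* is a strict local min.

min


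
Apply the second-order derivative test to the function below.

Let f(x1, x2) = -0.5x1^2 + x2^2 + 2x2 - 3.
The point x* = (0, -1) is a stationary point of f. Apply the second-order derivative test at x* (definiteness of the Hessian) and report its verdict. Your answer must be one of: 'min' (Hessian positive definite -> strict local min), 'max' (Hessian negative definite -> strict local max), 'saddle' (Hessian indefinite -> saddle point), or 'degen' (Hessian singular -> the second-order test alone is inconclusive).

Compute the Hessian H = grad^2 f:
  H = [[-1, 0], [0, 2]]
Verify stationarity: grad f(x*) = H x* + g = (0, 0).
Eigenvalues of H: -1, 2.
Eigenvalues have mixed signs, so H is indefinite -> x* is a saddle point.

saddle
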